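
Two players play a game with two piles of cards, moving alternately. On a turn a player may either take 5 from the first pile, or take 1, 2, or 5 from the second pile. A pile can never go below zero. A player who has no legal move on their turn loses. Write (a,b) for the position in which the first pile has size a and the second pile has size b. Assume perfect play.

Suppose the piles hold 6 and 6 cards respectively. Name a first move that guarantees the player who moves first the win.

Positions with no move are L. A position that does have a move is losing for the player to move precisely when every available move leads to a winning position for the opponent. Fill in the labels:
No move ever increases a pile, so every position that can arise here has a ≤ 6 and b ≤ 6; it is enough to label the cells with 0 ≤ a ≤ 6 and 0 ≤ b ≤ 6.
Every move lowers a or b (never raises either), so fill the grid row by row in increasing a, and left to right within a row: each cell's successors are then already labelled.
      b=0  b=1  b=2  b=3  b=4  b=5  b=6
a=0:    L    W    W    L    W    W    L
a=1:    L    W    W    L    W    W    L
a=2:    L    W    W    L    W    W    L
a=3:    L    W    W    L    W    W    L
a=4:    L    W    W    L    W    W    L
a=5:    W    L    W    W    L    W    W
a=6:    W    L    W    W    L    W    W
Cells with no legal move (terminal, hence L): (0,0), (1,0), (2,0), (3,0), (4,0).
The remaining L cells, each justified by listing all of its moves:
(0,3): only reaches (0,2)(W), (0,1)(W), all W → L
(0,6): only reaches (0,5)(W), (0,4)(W), (0,1)(W), all W → L
(1,3): only reaches (1,2)(W), (1,1)(W), all W → L
(1,6): only reaches (1,5)(W), (1,4)(W), (1,1)(W), all W → L
(2,3): only reaches (2,2)(W), (2,1)(W), all W → L
(2,6): only reaches (2,5)(W), (2,4)(W), (2,1)(W), all W → L
(3,3): only reaches (3,2)(W), (3,1)(W), all W → L
(3,6): only reaches (3,5)(W), (3,4)(W), (3,1)(W), all W → L
(4,3): only reaches (4,2)(W), (4,1)(W), all W → L
(4,6): only reaches (4,5)(W), (4,4)(W), (4,1)(W), all W → L
(5,1): only reaches (0,1)(W), (5,0)(W), all W → L
(5,4): only reaches (0,4)(W), (5,3)(W), (5,2)(W), all W → L
(6,1): only reaches (1,1)(W), (6,0)(W), all W → L
(6,4): only reaches (1,4)(W), (6,3)(W), (6,2)(W), all W → L
Every other cell has at least one move into one of the L cells above, so it is W.
From (6,6), the L positions reachable in one move are: (1,6), (6,4), (6,1). Any move reaching one of these is winning.

Move to (1,6).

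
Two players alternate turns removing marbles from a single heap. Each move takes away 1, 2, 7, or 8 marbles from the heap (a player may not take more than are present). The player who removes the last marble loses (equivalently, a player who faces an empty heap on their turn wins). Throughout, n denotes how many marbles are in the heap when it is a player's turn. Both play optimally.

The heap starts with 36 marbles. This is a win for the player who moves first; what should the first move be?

Label each position W (a win for the player to move) or L (a loss). A position with no legal move is W; any other position is W exactly when some move reaches an L, and L when every move reaches a W.
n=0: no move; the opponent has just taken the last marble and therefore loses → W
n=1: only reaches 0(W), which is W → L
n=2: reaches L-position 1 → W
n=3: reaches L-position 1 → W
n=4: only reaches 3(W), 2(W), all W → L
n=5: reaches L-position 4 → W
n=6: reaches L-position 4 → W
n=7: only reaches 6(W), 5(W), 0(W), all W → L
n=8: reaches L-position 7 → W
n=9: reaches L-position 7 → W
n=10: only reaches 9(W), 8(W), 3(W), 2(W), all W → L
n=11: reaches L-position 10 → W
n=12: reaches L-position 10 → W
n=13: only reaches 12(W), 11(W), 6(W), 5(W), all W → L
n=14: reaches L-position 13 → W
n=15: reaches L-position 13 → W
n=16: only reaches 15(W), 14(W), 9(W), 8(W), all W → L
n=17: reaches L-position 16 → W
n=18: reaches L-position 16 → W
n=19: only reaches 18(W), 17(W), 12(W), 11(W), all W → L
n=20: reaches L-position 19 → W
n=21: reaches L-position 19 → W
n=22: only reaches 21(W), 20(W), 15(W), 14(W), all W → L
n=23: reaches L-position 22 → W
n=24: reaches L-position 22 → W
n=25: only reaches 24(W), 23(W), 18(W), 17(W), all W → L
n=26: reaches L-position 25 → W
n=27: reaches L-position 25 → W
n=28: only reaches 27(W), 26(W), 21(W), 20(W), all W → L
n=29: reaches L-position 28 → W
n=30: reaches L-position 28 → W
n=31: only reaches 30(W), 29(W), 24(W), 23(W), all W → L
n=32: reaches L-position 31 → W
n=33: reaches L-position 31 → W
n=34: only reaches 33(W), 32(W), 27(W), 26(W), all W → L
n=35: reaches L-position 34 → W
n=36: reaches L-position 34 → W
From 36, the L positions reachable in one move are: 34, 28. Any move reaching one of these is winning.

Remove 2, leaving 34.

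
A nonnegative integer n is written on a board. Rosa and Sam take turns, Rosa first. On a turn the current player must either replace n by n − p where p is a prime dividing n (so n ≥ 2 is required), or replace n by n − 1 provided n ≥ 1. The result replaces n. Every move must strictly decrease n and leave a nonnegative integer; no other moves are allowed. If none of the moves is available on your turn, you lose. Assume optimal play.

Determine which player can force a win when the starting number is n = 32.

Label each position W (a win for the player to move) or L (a loss). A position with no legal move is L; any other position is W exactly when some move reaches an L, and L when every move reaches a W.
n=0: no move → L
n=1: W (go to 0, an L position)
n=2: W (go to 0, an L position)
n=3: W (go to 0, an L position)
n=4: L (options 2(W), 3(W) are all W)
n=5: W (go to 0, an L position)
n=6: W (go to 4, an L position)
n=7: W (go to 0, an L position)
n=8: L (options 6(W), 7(W) are all W)
n=9: W (go to 8, an L position)
n=10: W (go to 8, an L position)
n=11: W (go to 0, an L position)
n=12: L (options 9(W), 10(W), 11(W) are all W)
n=13: W (go to 0, an L position)
n=14: W (go to 12, an L position)
n=15: W (go to 12, an L position)
n=16: L (options 14(W), 15(W) are all W)
n=17: W (go to 0, an L position)
n=18: W (go to 16, an L position)
n=19: W (go to 0, an L position)
n=20: L (options 15(W), 18(W), 19(W) are all W)
n=21: W (go to 20, an L position)
n=22: W (go to 20, an L position)
n=23: W (go to 0, an L position)
n=24: L (options 21(W), 22(W), 23(W) are all W)
n=25: W (go to 20, an L position)
n=26: W (go to 24, an L position)
n=27: W (go to 24, an L position)
n=28: L (options 21(W), 26(W), 27(W) are all W)
n=29: W (go to 0, an L position)
n=30: W (go to 28, an L position)
n=31: W (go to 0, an L position)
n=32: L (options 30(W), 31(W) are all W)
Every move from 32 reaches a W position, so the mover loses.

Sam wins.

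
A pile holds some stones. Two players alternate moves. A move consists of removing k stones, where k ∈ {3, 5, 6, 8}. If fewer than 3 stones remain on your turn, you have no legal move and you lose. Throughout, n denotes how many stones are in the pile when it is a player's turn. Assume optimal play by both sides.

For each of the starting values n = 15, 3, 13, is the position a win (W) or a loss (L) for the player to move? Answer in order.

Positions with no move are L. A position that does have a move is losing for the player to move precisely when every available move leads to a winning position for the opponent. Fill in the labels:
n=0: no move → L
n=1: no move → L
n=2: no move → L
n=3: can move to 0, which is L ⇒ W
n=4: can move to 1, which is L ⇒ W
n=5: can move to 2, which is L ⇒ W
n=6: can move to 1, which is L ⇒ W
n=7: can move to 2, which is L ⇒ W
n=8: can move to 2, which is L ⇒ W
n=9: can move to 1, which is L ⇒ W
n=10: can move to 2, which is L ⇒ W
n=11: moves to 8(W), 6(W), 5(W), 3(W); every one is W ⇒ L
n=12: moves to 9(W), 7(W), 6(W), 4(W); every one is W ⇒ L
n=13: moves to 10(W), 8(W), 7(W), 5(W); every one is W ⇒ L
n=14: can move to 11, which is L ⇒ W
n=15: can move to 12, which is L ⇒ W

15: W, 3: W, 13: L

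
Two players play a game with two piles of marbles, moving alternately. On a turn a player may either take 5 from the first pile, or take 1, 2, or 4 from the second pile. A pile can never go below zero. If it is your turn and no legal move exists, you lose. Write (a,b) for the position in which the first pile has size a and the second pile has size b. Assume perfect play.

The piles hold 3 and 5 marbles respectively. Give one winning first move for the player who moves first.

Use the standard recursion: the mover loses at a terminal position; elsewhere, the mover wins exactly when some move hands the opponent an L position.
No move ever increases a pile, so every position that can arise here has a ≤ 3 and b ≤ 5; it is enough to label the cells with 0 ≤ a ≤ 3 and 0 ≤ b ≤ 5.
Every move lowers a or b (never raises either), so fill the grid row by row in increasing a, and left to right within a row: each cell's successors are then already labelled.
      b=0  b=1  b=2  b=3  b=4  b=5
a=0:    L    W    W    L    W    W
a=1:    L    W    W    L    W    W
a=2:    L    W    W    L    W    W
a=3:    L    W    W    L    W    W
Cells with no legal move (terminal, hence L): (0,0), (1,0), (2,0), (3,0).
The remaining L cells, each justified by listing all of its moves:
(0,3): only reaches (0,2)(W), (0,1)(W), all W → L
(1,3): only reaches (1,2)(W), (1,1)(W), all W → L
(2,3): only reaches (2,2)(W), (2,1)(W), all W → L
(3,3): only reaches (3,2)(W), (3,1)(W), all W → L
Every other cell has at least one move into one of the L cells above, so it is W.
From (3,5), the L positions reachable in one move are: (3,3).

Move to (3,3).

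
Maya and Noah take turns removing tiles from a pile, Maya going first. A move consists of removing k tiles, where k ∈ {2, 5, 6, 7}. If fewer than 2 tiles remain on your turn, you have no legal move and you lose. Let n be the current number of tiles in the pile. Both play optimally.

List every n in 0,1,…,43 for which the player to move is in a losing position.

0, 1, 4, 12, 13, 16, 24, 25, 28, 36, 37, 40

Compute win/loss labels from the base case upward. A position with no move is L. Any other position is W if it can reach an L in one move, else L.
n=0: no move → L
n=1: no move → L
n=2: W (go to 0, an L position)
n=3: W (go to 1, an L position)
n=4: L (sole option 2(W) is W)
n=5: W (go to 0, an L position)
n=6: W (go to 4, an L position)
n=7: W (go to 1, an L position)
n=8: W (go to 1, an L position)
n=9: W (go to 4, an L position)
n=10: W (go to 4, an L position)
n=11: W (go to 4, an L position)
n=12: L (options 10(W), 7(W), 6(W), 5(W) are all W)
n=13: L (options 11(W), 8(W), 7(W), 6(W) are all W)
n=14: W (go to 12, an L position)
n=15: W (go to 13, an L position)
n=16: L (options 14(W), 11(W), 10(W), 9(W) are all W)
n=17: W (go to 12, an L position)
n=18: W (go to 16, an L position)
n=19: W (go to 13, an L position)
n=20: W (go to 13, an L position)
n=21: W (go to 16, an L position)
n=22: W (go to 16, an L position)
n=23: W (go to 16, an L position)
n=24: L (options 22(W), 19(W), 18(W), 17(W) are all W)
n=25: L (options 23(W), 20(W), 19(W), 18(W) are all W)
n=26: W (go to 24, an L position)
n=27: W (go to 25, an L position)
n=28: L (options 26(W), 23(W), 22(W), 21(W) are all W)
n=29: W (go to 24, an L position)
n=30: W (go to 28, an L position)
n=31: W (go to 25, an L position)
n=32: W (go to 25, an L position)
n=33: W (go to 28, an L position)
n=34: W (go to 28, an L position)
n=35: W (go to 28, an L position)
n=36: L (options 34(W), 31(W), 30(W), 29(W) are all W)
n=37: L (options 35(W), 32(W), 31(W), 30(W) are all W)
n=38: W (go to 36, an L position)
n=39: W (go to 37, an L position)
n=40: L (options 38(W), 35(W), 34(W), 33(W) are all W)
n=41: W (go to 36, an L position)
n=42: W (go to 40, an L position)
n=43: W (go to 37, an L position)
Reading off the rows marked L gives the requested list; there are 12 such values of n.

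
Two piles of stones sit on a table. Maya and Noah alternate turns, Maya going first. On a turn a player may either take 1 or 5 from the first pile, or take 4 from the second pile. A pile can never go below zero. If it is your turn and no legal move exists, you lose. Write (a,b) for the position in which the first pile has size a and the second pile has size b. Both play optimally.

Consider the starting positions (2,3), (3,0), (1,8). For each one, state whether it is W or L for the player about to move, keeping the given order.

(2,3): L, (3,0): W, (1,8): W

Label each position W (a win for the player to move) or L (a loss). A position with no legal move is L; any other position is W exactly when some move reaches an L, and L when every move reaches a W.
No move ever increases a pile, so every position that can arise here has a ≤ 3 and b ≤ 8; it is enough to label the cells with 0 ≤ a ≤ 3 and 0 ≤ b ≤ 8.
Every move lowers a or b (never raises either), so fill the grid row by row in increasing a, and left to right within a row: each cell's successors are then already labelled.
      b=0  b=1  b=2  b=3  b=4  b=5  b=6  b=7  b=8
a=0:    L    L    L    L    W    W    W    W    L
a=1:    W    W    W    W    L    L    L    L    W
a=2:    L    L    L    L    W    W    W    W    L
a=3:    W    W    W    W    L    L    L    L    W
Cells with no legal move (terminal, hence L): (0,0), (0,1), (0,2), (0,3).
The remaining L cells, each justified by listing all of its moves:
(0,8): →(0,4)(W) only, which is W, so L
(1,4): →(0,4)(W), (1,0)(W) — all W, so L
(1,5): →(0,5)(W), (1,1)(W) — all W, so L
(1,6): →(0,6)(W), (1,2)(W) — all W, so L
(1,7): →(0,7)(W), (1,3)(W) — all W, so L
(2,0): →(1,0)(W) only, which is W, so L
(2,1): →(1,1)(W) only, which is W, so L
(2,2): →(1,2)(W) only, which is W, so L
(2,3): →(1,3)(W) only, which is W, so L
(2,8): →(1,8)(W), (2,4)(W) — all W, so L
(3,4): →(2,4)(W), (3,0)(W) — all W, so L
(3,5): →(2,5)(W), (3,1)(W) — all W, so L
(3,6): →(2,6)(W), (3,2)(W) — all W, so L
(3,7): →(2,7)(W), (3,3)(W) — all W, so L
Every other cell has at least one move into one of the L cells above, so it is W.
(2,3): one of the L cells justified above, so L
(3,0): the move to (2,0) reaches an L cell, so W
(1,8): the move to (0,8) reaches an L cell, so W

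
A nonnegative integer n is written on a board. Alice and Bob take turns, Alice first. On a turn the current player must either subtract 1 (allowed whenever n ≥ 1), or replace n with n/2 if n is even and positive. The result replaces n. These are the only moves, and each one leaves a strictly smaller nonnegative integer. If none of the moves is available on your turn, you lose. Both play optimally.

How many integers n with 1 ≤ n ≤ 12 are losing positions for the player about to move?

5

Compute win/loss labels from the base case upward. A position with no move is L. Any other position is W if it can reach an L in one move, else L.
n=0: no move → L
n=1: reaches L-position 0 → W
n=2: only reaches 1(W), which is W → L
n=3: reaches L-position 2 → W
n=4: reaches L-position 2 → W
n=5: only reaches 4(W), which is W → L
n=6: reaches L-position 5 → W
n=7: only reaches 6(W), which is W → L
n=8: reaches L-position 7 → W
n=9: only reaches 8(W), which is W → L
n=10: reaches L-position 5 → W
n=11: only reaches 10(W), which is W → L
n=12: reaches L-position 11 → W
L entries with 1 ≤ n ≤ 12 (n=0 is outside the asked range and is not counted): n = 2, 5, 7, 9, 11; that makes 5.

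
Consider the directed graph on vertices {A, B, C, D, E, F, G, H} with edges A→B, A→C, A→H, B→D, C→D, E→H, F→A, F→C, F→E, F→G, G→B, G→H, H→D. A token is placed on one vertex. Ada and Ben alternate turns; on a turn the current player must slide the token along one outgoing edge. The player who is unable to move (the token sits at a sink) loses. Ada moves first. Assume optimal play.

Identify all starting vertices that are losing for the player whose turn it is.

Compute win/loss labels from the base case upward. A position with no move is L. Any other position is W if it can reach an L in one move, else L.
Every edge goes from a vertex to one that appears earlier in the order D, B, H, E, C, A, G, F, so processing vertices in that order labels each vertex after all of its successors.
D: no outgoing edge → L
B: →D(L), so W
H: →D(L), so W
E: →H(W) only, which is W, so L
C: →D(L), so W
A: →C(W), H(W), B(W) — all W, so L
G: →H(W), B(W) — all W, so L
F: →G(L), so W
Reading off the rows marked L gives the requested list; there are 4 such vertices.

A, D, E, G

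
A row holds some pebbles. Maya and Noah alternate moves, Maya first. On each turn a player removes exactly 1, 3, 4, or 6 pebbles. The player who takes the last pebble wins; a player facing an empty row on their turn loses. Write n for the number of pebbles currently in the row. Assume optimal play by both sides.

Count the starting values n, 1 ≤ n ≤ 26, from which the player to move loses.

Positions with no move are L. A position that does have a move is losing for the player to move precisely when every available move leads to a winning position for the opponent. Fill in the labels:
n=0: no move → L
n=1: reaches L-position 0 → W
n=2: only reaches 1(W), which is W → L
n=3: reaches L-position 2 → W
n=4: reaches L-position 0 → W
n=5: reaches L-position 2 → W
n=6: reaches L-position 2 → W
n=7: only reaches 6(W), 4(W), 3(W), 1(W), all W → L
n=8: reaches L-position 7 → W
n=9: only reaches 8(W), 6(W), 5(W), 3(W), all W → L
n=10: reaches L-position 9 → W
n=11: reaches L-position 7 → W
n=12: reaches L-position 9 → W
n=13: reaches L-position 9 → W
n=14: only reaches 13(W), 11(W), 10(W), 8(W), all W → L
n=15: reaches L-position 14 → W
n=16: only reaches 15(W), 13(W), 12(W), 10(W), all W → L
n=17: reaches L-position 16 → W
n=18: reaches L-position 14 → W
n=19: reaches L-position 16 → W
n=20: reaches L-position 16 → W
n=21: only reaches 20(W), 18(W), 17(W), 15(W), all W → L
n=22: reaches L-position 21 → W
n=23: only reaches 22(W), 20(W), 19(W), 17(W), all W → L
n=24: reaches L-position 23 → W
n=25: reaches L-position 21 → W
n=26: reaches L-position 23 → W
L entries with 1 ≤ n ≤ 26 (n=0 is outside the asked range and is not counted): n = 2, 7, 9, 14, 16, 21, 23; that makes 7.

7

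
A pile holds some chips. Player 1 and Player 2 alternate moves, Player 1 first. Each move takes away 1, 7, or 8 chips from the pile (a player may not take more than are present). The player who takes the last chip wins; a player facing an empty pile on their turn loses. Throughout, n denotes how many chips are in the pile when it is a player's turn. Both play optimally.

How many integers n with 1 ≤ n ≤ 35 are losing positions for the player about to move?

Build the W/L table. Terminal = L. A non-terminal position is W if it has a move to some L; otherwise it is L.
n=0: no move → L
n=1: can move to 0, which is L ⇒ W
n=2: the only move is to 1(W), a W ⇒ L
n=3: can move to 2, which is L ⇒ W
n=4: the only move is to 3(W), a W ⇒ L
n=5: can move to 4, which is L ⇒ W
n=6: the only move is to 5(W), a W ⇒ L
n=7: can move to 6, which is L ⇒ W
n=8: can move to 0, which is L ⇒ W
n=9: can move to 2, which is L ⇒ W
n=10: can move to 2, which is L ⇒ W
n=11: can move to 4, which is L ⇒ W
n=12: can move to 4, which is L ⇒ W
n=13: can move to 6, which is L ⇒ W
n=14: can move to 6, which is L ⇒ W
n=15: moves to 14(W), 8(W), 7(W); every one is W ⇒ L
n=16: can move to 15, which is L ⇒ W
n=17: moves to 16(W), 10(W), 9(W); every one is W ⇒ L
n=18: can move to 17, which is L ⇒ W
n=19: moves to 18(W), 12(W), 11(W); every one is W ⇒ L
n=20: can move to 19, which is L ⇒ W
n=21: moves to 20(W), 14(W), 13(W); every one is W ⇒ L
n=22: can move to 21, which is L ⇒ W
n=23: can move to 15, which is L ⇒ W
n=24: can move to 17, which is L ⇒ W
n=25: can move to 17, which is L ⇒ W
n=26: can move to 19, which is L ⇒ W
n=27: can move to 19, which is L ⇒ W
n=28: can move to 21, which is L ⇒ W
n=29: can move to 21, which is L ⇒ W
n=30: moves to 29(W), 23(W), 22(W); every one is W ⇒ L
n=31: can move to 30, which is L ⇒ W
n=32: moves to 31(W), 25(W), 24(W); every one is W ⇒ L
n=33: can move to 32, which is L ⇒ W
n=34: moves to 33(W), 27(W), 26(W); every one is W ⇒ L
n=35: can move to 34, which is L ⇒ W
L entries with 1 ≤ n ≤ 35 (n=0 is outside the asked range and is not counted): n = 2, 4, 6, 15, 17, 19, 21, 30, 32, 34; that makes 10.

10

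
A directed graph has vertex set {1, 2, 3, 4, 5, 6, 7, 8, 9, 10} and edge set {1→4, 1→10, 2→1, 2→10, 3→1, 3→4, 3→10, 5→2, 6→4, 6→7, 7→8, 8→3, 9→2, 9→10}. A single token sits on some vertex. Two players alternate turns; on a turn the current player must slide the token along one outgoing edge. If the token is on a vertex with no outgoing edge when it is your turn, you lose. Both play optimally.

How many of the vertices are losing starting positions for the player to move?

Positions with no move are L. A position that does have a move is losing for the player to move precisely when every available move leads to a winning position for the opponent. Fill in the labels:
Every edge goes from a vertex to one that appears earlier in the order 4, 10, 1, 3, 8, 7, 2, 5, 9, 6, so processing vertices in that order labels each vertex after all of its successors.
4: no outgoing edge → L
10: no outgoing edge → L
1: W (go to 10, an L position)
3: W (go to 10, an L position)
8: L (sole option 3(W) is W)
7: W (go to 8, an L position)
2: W (go to 10, an L position)
5: L (sole option 2(W) is W)
9: W (go to 10, an L position)
6: W (go to 4, an L position)
The L vertices are 4, 5, 8, 10; that is 4 in all.

4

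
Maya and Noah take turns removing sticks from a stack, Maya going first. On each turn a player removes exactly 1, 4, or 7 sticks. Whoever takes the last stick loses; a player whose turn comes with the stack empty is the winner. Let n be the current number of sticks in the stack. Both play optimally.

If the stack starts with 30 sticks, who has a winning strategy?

Noah wins.

Classify positions by backward induction: terminal positions (no move available) are W. From any other position, the mover wins iff some move reaches an L.
n=0: no move; the opponent has just taken the last stick and therefore loses → W
n=1: L (sole option 0(W) is W)
n=2: W (go to 1, an L position)
n=3: L (sole option 2(W) is W)
n=4: W (go to 3, an L position)
n=5: W (go to 1, an L position)
n=6: L (options 5(W), 2(W) are all W)
n=7: W (go to 6, an L position)
n=8: W (go to 1, an L position)
n=9: L (options 8(W), 5(W), 2(W) are all W)
n=10: W (go to 9, an L position)
n=11: L (options 10(W), 7(W), 4(W) are all W)
n=12: W (go to 11, an L position)
n=13: W (go to 9, an L position)
n=14: L (options 13(W), 10(W), 7(W) are all W)
n=15: W (go to 14, an L position)
n=16: W (go to 9, an L position)
n=17: L (options 16(W), 13(W), 10(W) are all W)
n=18: W (go to 17, an L position)
n=19: L (options 18(W), 15(W), 12(W) are all W)
n=20: W (go to 19, an L position)
n=21: W (go to 17, an L position)
n=22: L (options 21(W), 18(W), 15(W) are all W)
n=23: W (go to 22, an L position)
n=24: W (go to 17, an L position)
n=25: L (options 24(W), 21(W), 18(W) are all W)
n=26: W (go to 25, an L position)
n=27: L (options 26(W), 23(W), 20(W) are all W)
n=28: W (go to 27, an L position)
n=29: W (go to 25, an L position)
n=30: L (options 29(W), 26(W), 23(W) are all W)
The starting position 30 is L: whatever Maya does, the opponent receives a W position.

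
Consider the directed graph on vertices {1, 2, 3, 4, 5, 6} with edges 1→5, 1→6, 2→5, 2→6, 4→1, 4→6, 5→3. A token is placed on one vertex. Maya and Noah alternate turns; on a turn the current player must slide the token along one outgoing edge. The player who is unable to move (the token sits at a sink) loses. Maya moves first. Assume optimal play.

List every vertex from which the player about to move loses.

Classify positions by backward induction: terminal positions (no move available) are L. From any other position, the mover wins iff some move reaches an L.
Every edge goes from a vertex to one that appears earlier in the order 3, 6, 5, 1, 2, 4, so processing vertices in that order labels each vertex after all of its successors.
3: no outgoing edge → L
6: no outgoing edge → L
5: →3(L), so W
1: →6(L), so W
2: →6(L), so W
4: →6(L), so W
The losing starting vertices are exactly the entries labelled L in this table (2 of them).

3, 6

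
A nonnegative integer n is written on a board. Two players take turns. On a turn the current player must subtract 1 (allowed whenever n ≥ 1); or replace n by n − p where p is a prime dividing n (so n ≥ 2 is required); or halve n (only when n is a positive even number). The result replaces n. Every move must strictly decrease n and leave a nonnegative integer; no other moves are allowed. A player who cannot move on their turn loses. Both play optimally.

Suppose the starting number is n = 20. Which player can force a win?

Positions with no move are L. A position that does have a move is losing for the player to move precisely when every available move leads to a winning position for the opponent. Fill in the labels:
n=0: no move → L
n=1: can move to 0, which is L ⇒ W
n=2: can move to 0, which is L ⇒ W
n=3: can move to 0, which is L ⇒ W
n=4: moves to 2(W), 3(W); every one is W ⇒ L
n=5: can move to 0, which is L ⇒ W
n=6: can move to 4, which is L ⇒ W
n=7: can move to 0, which is L ⇒ W
n=8: can move to 4, which is L ⇒ W
n=9: moves to 6(W), 8(W); every one is W ⇒ L
n=10: can move to 9, which is L ⇒ W
n=11: can move to 0, which is L ⇒ W
n=12: can move to 9, which is L ⇒ W
n=13: can move to 0, which is L ⇒ W
n=14: moves to 7(W), 12(W), 13(W); every one is W ⇒ L
n=15: can move to 14, which is L ⇒ W
n=16: can move to 14, which is L ⇒ W
n=17: can move to 0, which is L ⇒ W
n=18: can move to 9, which is L ⇒ W
n=19: can move to 0, which is L ⇒ W
n=20: moves to 10(W), 15(W), 18(W), 19(W); every one is W ⇒ L
The starting position 20 is L: whatever the player to move does, the opponent receives a W position.

The second player wins.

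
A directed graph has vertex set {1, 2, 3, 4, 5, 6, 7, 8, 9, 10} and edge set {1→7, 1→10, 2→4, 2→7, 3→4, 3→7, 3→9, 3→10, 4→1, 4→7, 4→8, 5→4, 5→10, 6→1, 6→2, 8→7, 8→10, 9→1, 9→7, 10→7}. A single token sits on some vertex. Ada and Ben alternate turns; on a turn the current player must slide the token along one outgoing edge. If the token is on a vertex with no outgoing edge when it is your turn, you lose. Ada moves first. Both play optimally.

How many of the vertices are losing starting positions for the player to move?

3

Compute win/loss labels from the base case upward. A position with no move is L. Any other position is W if it can reach an L in one move, else L.
Every edge goes from a vertex to one that appears earlier in the order 7, 10, 1, 8, 4, 9, 2, 3, 6, 5, so processing vertices in that order labels each vertex after all of its successors.
7: no outgoing edge → L
10: reaches L-position 7 → W
1: reaches L-position 7 → W
8: reaches L-position 7 → W
4: reaches L-position 7 → W
9: reaches L-position 7 → W
2: reaches L-position 7 → W
3: reaches L-position 7 → W
6: only reaches 2(W), 1(W), all W → L
5: only reaches 4(W), 10(W), all W → L
The L vertices are 5, 6, 7; that is 3 in all.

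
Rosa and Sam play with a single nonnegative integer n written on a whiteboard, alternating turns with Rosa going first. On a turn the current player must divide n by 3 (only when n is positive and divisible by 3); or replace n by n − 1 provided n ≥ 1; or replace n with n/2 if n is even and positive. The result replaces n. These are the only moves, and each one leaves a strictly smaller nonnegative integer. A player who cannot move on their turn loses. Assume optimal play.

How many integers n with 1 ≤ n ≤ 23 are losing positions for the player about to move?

Classify positions by backward induction: terminal positions (no move available) are L. From any other position, the mover wins iff some move reaches an L.
n=0: no move → L
n=1: →0(L), so W
n=2: →1(W) only, which is W, so L
n=3: →2(L), so W
n=4: →2(L), so W
n=5: →4(W) only, which is W, so L
n=6: →2(L), so W
n=7: →6(W) only, which is W, so L
n=8: →7(L), so W
n=9: →3(W), 8(W) — all W, so L
n=10: →5(L), so W
n=11: →10(W) only, which is W, so L
n=12: →11(L), so W
n=13: →12(W) only, which is W, so L
n=14: →7(L), so W
n=15: →5(L), so W
n=16: →8(W), 15(W) — all W, so L
n=17: →16(L), so W
n=18: →9(L), so W
n=19: →18(W) only, which is W, so L
n=20: →19(L), so W
n=21: →7(L), so W
n=22: →11(L), so W
n=23: →22(W) only, which is W, so L
L entries with 1 ≤ n ≤ 23 (n=0 is outside the asked range and is not counted): n = 2, 5, 7, 9, 11, 13, 16, 19, 23; that makes 9.

9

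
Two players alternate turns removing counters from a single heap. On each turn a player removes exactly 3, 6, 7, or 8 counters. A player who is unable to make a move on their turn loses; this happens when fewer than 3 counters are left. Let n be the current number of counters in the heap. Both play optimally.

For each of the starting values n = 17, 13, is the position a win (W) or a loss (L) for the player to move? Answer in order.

17: W, 13: L

Classify positions by backward induction: terminal positions (no move available) are L. From any other position, the mover wins iff some move reaches an L.
n=0: no move → L
n=1: no move → L
n=2: no move → L
n=3: can move to 0, which is L ⇒ W
n=4: can move to 1, which is L ⇒ W
n=5: can move to 2, which is L ⇒ W
n=6: can move to 0, which is L ⇒ W
n=7: can move to 1, which is L ⇒ W
n=8: can move to 2, which is L ⇒ W
n=9: can move to 2, which is L ⇒ W
n=10: can move to 2, which is L ⇒ W
n=11: moves to 8(W), 5(W), 4(W), 3(W); every one is W ⇒ L
n=12: moves to 9(W), 6(W), 5(W), 4(W); every one is W ⇒ L
n=13: moves to 10(W), 7(W), 6(W), 5(W); every one is W ⇒ L
n=14: can move to 11, which is L ⇒ W
n=15: can move to 12, which is L ⇒ W
n=16: can move to 13, which is L ⇒ W
n=17: can move to 11, which is L ⇒ W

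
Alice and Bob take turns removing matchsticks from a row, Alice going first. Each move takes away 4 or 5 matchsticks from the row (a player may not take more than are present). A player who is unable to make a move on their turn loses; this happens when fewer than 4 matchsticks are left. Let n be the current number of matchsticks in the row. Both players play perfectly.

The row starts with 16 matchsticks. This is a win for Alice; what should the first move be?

Classify positions by backward induction: terminal positions (no move available) are L. From any other position, the mover wins iff some move reaches an L.
n=0: no move → L
n=1: no move → L
n=2: no move → L
n=3: no move → L
n=4: can move to 0, which is L ⇒ W
n=5: can move to 1, which is L ⇒ W
n=6: can move to 2, which is L ⇒ W
n=7: can move to 3, which is L ⇒ W
n=8: can move to 3, which is L ⇒ W
n=9: moves to 5(W), 4(W); every one is W ⇒ L
n=10: moves to 6(W), 5(W); every one is W ⇒ L
n=11: moves to 7(W), 6(W); every one is W ⇒ L
n=12: moves to 8(W), 7(W); every one is W ⇒ L
n=13: can move to 9, which is L ⇒ W
n=14: can move to 10, which is L ⇒ W
n=15: can move to 11, which is L ⇒ W
n=16: can move to 12, which is L ⇒ W
From 16, the L positions reachable in one move are: 12, 11. Any move reaching one of these is winning.

Remove 4, leaving 12.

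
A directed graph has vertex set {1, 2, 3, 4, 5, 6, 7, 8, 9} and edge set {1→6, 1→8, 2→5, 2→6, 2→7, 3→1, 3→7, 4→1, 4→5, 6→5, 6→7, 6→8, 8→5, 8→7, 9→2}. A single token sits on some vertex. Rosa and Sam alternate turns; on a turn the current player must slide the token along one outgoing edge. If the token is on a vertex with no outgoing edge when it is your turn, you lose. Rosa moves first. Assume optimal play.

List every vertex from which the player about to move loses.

Compute win/loss labels from the base case upward. A position with no move is L. Any other position is W if it can reach an L in one move, else L.
Every edge goes from a vertex to one that appears earlier in the order 5, 7, 8, 6, 1, 2, 3, 4, 9, so processing vertices in that order labels each vertex after all of its successors.
5: no outgoing edge → L
7: no outgoing edge → L
8: can move to 7, which is L ⇒ W
6: can move to 7, which is L ⇒ W
1: moves to 6(W), 8(W); every one is W ⇒ L
2: can move to 7, which is L ⇒ W
3: can move to 1, which is L ⇒ W
4: can move to 1, which is L ⇒ W
9: the only move is to 2(W), a W ⇒ L
Reading off the rows marked L gives the requested list; there are 4 such vertices.

1, 5, 7, 9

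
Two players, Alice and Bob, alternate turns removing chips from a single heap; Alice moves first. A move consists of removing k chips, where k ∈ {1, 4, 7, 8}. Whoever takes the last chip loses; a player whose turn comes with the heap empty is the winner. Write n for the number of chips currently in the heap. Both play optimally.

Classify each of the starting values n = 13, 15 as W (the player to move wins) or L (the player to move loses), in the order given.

Label each position W (a win for the player to move) or L (a loss). A position with no legal move is W; any other position is W exactly when some move reaches an L, and L when every move reaches a W.
n=0: no move; the opponent has just taken the last chip and therefore loses → W
n=1: only reaches 0(W), which is W → L
n=2: reaches L-position 1 → W
n=3: only reaches 2(W), which is W → L
n=4: reaches L-position 3 → W
n=5: reaches L-position 1 → W
n=6: only reaches 5(W), 2(W), all W → L
n=7: reaches L-position 6 → W
n=8: reaches L-position 1 → W
n=9: reaches L-position 1 → W
n=10: reaches L-position 6 → W
n=11: reaches L-position 3 → W
n=12: only reaches 11(W), 8(W), 5(W), 4(W), all W → L
n=13: reaches L-position 12 → W
n=14: reaches L-position 6 → W
n=15: only reaches 14(W), 11(W), 8(W), 7(W), all W → L

13: W, 15: L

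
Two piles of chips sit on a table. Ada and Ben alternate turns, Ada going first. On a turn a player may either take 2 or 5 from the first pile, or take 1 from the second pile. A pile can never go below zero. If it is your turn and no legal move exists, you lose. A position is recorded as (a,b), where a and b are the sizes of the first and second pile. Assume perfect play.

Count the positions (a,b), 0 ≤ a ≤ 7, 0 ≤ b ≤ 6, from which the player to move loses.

25

Compute win/loss labels from the base case upward. A position with no move is L. Any other position is W if it can reach an L in one move, else L.
Every move lowers a or b (never raises either), so fill the grid row by row in increasing a, and left to right within a row: each cell's successors are then already labelled.
      b=0  b=1  b=2  b=3  b=4  b=5  b=6
a=0:    L    W    L    W    L    W    L
a=1:    L    W    L    W    L    W    L
a=2:    W    L    W    L    W    L    W
a=3:    W    L    W    L    W    L    W
a=4:    L    W    L    W    L    W    L
a=5:    W    W    W    W    W    W    W
a=6:    W    L    W    L    W    L    W
a=7:    L    W    L    W    L    W    L
Cells with no legal move (terminal, hence L): (0,0), (1,0).
The remaining L cells, each justified by listing all of its moves:
(0,2): the only move is to (0,1)(W), a W ⇒ L
(0,4): the only move is to (0,3)(W), a W ⇒ L
(0,6): the only move is to (0,5)(W), a W ⇒ L
(1,2): the only move is to (1,1)(W), a W ⇒ L
(1,4): the only move is to (1,3)(W), a W ⇒ L
(1,6): the only move is to (1,5)(W), a W ⇒ L
(2,1): moves to (0,1)(W), (2,0)(W); every one is W ⇒ L
(2,3): moves to (0,3)(W), (2,2)(W); every one is W ⇒ L
(2,5): moves to (0,5)(W), (2,4)(W); every one is W ⇒ L
(3,1): moves to (1,1)(W), (3,0)(W); every one is W ⇒ L
(3,3): moves to (1,3)(W), (3,2)(W); every one is W ⇒ L
(3,5): moves to (1,5)(W), (3,4)(W); every one is W ⇒ L
(4,0): the only move is to (2,0)(W), a W ⇒ L
(4,2): moves to (2,2)(W), (4,1)(W); every one is W ⇒ L
(4,4): moves to (2,4)(W), (4,3)(W); every one is W ⇒ L
(4,6): moves to (2,6)(W), (4,5)(W); every one is W ⇒ L
(6,1): moves to (4,1)(W), (1,1)(W), (6,0)(W); every one is W ⇒ L
(6,3): moves to (4,3)(W), (1,3)(W), (6,2)(W); every one is W ⇒ L
(6,5): moves to (4,5)(W), (1,5)(W), (6,4)(W); every one is W ⇒ L
(7,0): moves to (5,0)(W), (2,0)(W); every one is W ⇒ L
(7,2): moves to (5,2)(W), (2,2)(W), (7,1)(W); every one is W ⇒ L
(7,4): moves to (5,4)(W), (2,4)(W), (7,3)(W); every one is W ⇒ L
(7,6): moves to (5,6)(W), (2,6)(W), (7,5)(W); every one is W ⇒ L
Every other cell has at least one move into one of the L cells above, so it is W.
L cells per row: a=0: 4, a=1: 4, a=2: 3, a=3: 3, a=4: 4, a=5: 0, a=6: 3, a=7: 4; total 25.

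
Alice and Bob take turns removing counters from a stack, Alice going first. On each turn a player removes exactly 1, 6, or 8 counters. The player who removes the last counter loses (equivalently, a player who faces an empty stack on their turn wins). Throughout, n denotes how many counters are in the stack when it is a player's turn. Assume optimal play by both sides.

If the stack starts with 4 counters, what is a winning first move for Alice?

Compute win/loss labels from the base case upward. A position with no move is W. Any other position is W if it can reach an L in one move, else L.
n=0: no move; the opponent has just taken the last counter and therefore loses → W
n=1: the only move is to 0(W), a W ⇒ L
n=2: can move to 1, which is L ⇒ W
n=3: the only move is to 2(W), a W ⇒ L
n=4: can move to 3, which is L ⇒ W
From 4, the L positions reachable in one move are: 3.

Remove 1, leaving 3.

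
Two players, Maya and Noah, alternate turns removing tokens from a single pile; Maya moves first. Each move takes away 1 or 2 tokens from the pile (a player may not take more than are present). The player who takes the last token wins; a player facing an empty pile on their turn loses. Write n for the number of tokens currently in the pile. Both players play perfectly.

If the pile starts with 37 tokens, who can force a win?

Maya wins.

Positions with no move are L. A position that does have a move is losing for the player to move precisely when every available move leads to a winning position for the opponent. Fill in the labels:
n=0: no move → L
n=1: reaches L-position 0 → W
n=2: reaches L-position 0 → W
n=3: only reaches 2(W), 1(W), all W → L
n=4: reaches L-position 3 → W
n=5: reaches L-position 3 → W
n=6: only reaches 5(W), 4(W), all W → L
n=7: reaches L-position 6 → W
n=8: reaches L-position 6 → W
n=9: only reaches 8(W), 7(W), all W → L
n=10: reaches L-position 9 → W
n=11: reaches L-position 9 → W
n=12: only reaches 11(W), 10(W), all W → L
n=13: reaches L-position 12 → W
n=14: reaches L-position 12 → W
n=15: only reaches 14(W), 13(W), all W → L
n=16: reaches L-position 15 → W
n=17: reaches L-position 15 → W
n=18: only reaches 17(W), 16(W), all W → L
n=19: reaches L-position 18 → W
n=20: reaches L-position 18 → W
n=21: only reaches 20(W), 19(W), all W → L
n=22: reaches L-position 21 → W
n=23: reaches L-position 21 → W
n=24: only reaches 23(W), 22(W), all W → L
n=25: reaches L-position 24 → W
n=26: reaches L-position 24 → W
n=27: only reaches 26(W), 25(W), all W → L
n=28: reaches L-position 27 → W
n=29: reaches L-position 27 → W
n=30: only reaches 29(W), 28(W), all W → L
n=31: reaches L-position 30 → W
n=32: reaches L-position 30 → W
n=33: only reaches 32(W), 31(W), all W → L
n=34: reaches L-position 33 → W
n=35: reaches L-position 33 → W
n=36: only reaches 35(W), 34(W), all W → L
n=37: reaches L-position 36 → W
From 37 Maya can remove 1, leaving 36, reaching an L position.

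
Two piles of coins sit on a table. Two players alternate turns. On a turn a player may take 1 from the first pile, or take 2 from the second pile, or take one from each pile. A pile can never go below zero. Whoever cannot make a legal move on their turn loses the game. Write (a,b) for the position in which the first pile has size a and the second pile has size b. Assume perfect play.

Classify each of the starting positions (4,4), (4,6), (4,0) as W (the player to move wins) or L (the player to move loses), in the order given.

Classify positions by backward induction: terminal positions (no move available) are L. From any other position, the mover wins iff some move reaches an L.
No move ever increases a pile, so every position that can arise here has a ≤ 4 and b ≤ 6; it is enough to label the cells with 0 ≤ a ≤ 4 and 0 ≤ b ≤ 6.
Every move lowers a or b (never raises either), so fill the grid row by row in increasing a, and left to right within a row: each cell's successors are then already labelled.
      b=0  b=1  b=2  b=3  b=4  b=5  b=6
a=0:    L    L    W    W    L    L    W
a=1:    W    W    W    L    W    W    W
a=2:    L    L    W    W    W    L    L
a=3:    W    W    W    L    L    W    W
a=4:    L    L    W    W    W    W    L
Cells with no legal move (terminal, hence L): (0,0), (0,1).
The remaining L cells, each justified by listing all of its moves:
(0,4): →(0,2)(W) only, which is W, so L
(0,5): →(0,3)(W) only, which is W, so L
(1,3): →(0,3)(W), (1,1)(W), (0,2)(W) — all W, so L
(2,0): →(1,0)(W) only, which is W, so L
(2,1): →(1,1)(W), (1,0)(W) — all W, so L
(2,5): →(1,5)(W), (2,3)(W), (1,4)(W) — all W, so L
(2,6): →(1,6)(W), (2,4)(W), (1,5)(W) — all W, so L
(3,3): →(2,3)(W), (3,1)(W), (2,2)(W) — all W, so L
(3,4): →(2,4)(W), (3,2)(W), (2,3)(W) — all W, so L
(4,0): →(3,0)(W) only, which is W, so L
(4,1): →(3,1)(W), (3,0)(W) — all W, so L
(4,6): →(3,6)(W), (4,4)(W), (3,5)(W) — all W, so L
Every other cell has at least one move into one of the L cells above, so it is W.
(4,4): the move to (3,4) reaches an L cell, so W
(4,6): one of the L cells justified above, so L
(4,0): one of the L cells justified above, so L

(4,4): W, (4,6): L, (4,0): L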